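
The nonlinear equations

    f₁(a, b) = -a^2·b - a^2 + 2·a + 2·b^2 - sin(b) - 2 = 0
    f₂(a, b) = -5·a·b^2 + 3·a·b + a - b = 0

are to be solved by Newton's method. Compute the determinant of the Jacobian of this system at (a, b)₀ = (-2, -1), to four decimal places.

J = [[-2·a·b - 2·a + 2, -a^2 + 4·b - cos(b)], [-5·b^2 + 3·b + 1, -10·a·b + 3·a - 1]].
At the point, J = [[2.0000, -8.540302], [-7.0000, -27.0000]].
det J = -113.7821.

-113.7821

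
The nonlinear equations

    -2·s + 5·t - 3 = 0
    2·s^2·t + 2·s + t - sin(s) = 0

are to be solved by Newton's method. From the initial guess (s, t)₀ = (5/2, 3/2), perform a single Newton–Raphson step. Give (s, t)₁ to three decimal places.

At (5/2, 3/2): F = (-0.500, 24.65153).
Jacobian J = [[-2, 5], [4·s·t - cos(s) + 2, 2·s^2 + 1]].
At the point, J = [[-2.000, 5.000], [17.80114, 13.500]] (det J = -116.00572).
Solving J·Δ = −F gives Δ = (-1.121, -0.348).
Then the next iterate is (s, t)₁ = (1.379, 1.152).

(1.379, 1.152)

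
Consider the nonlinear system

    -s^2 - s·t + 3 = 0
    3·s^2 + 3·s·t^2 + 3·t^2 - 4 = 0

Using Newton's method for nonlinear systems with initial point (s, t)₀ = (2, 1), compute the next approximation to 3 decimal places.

(1.667, 0.333)

At (2, 1): F = (-3.000, 17.000).
Jacobian J = [[-2·s - t, -s], [6·s + 3·t^2, 6·s·t + 6·t]].
At the point, J = [[-5.000, -2.000], [15.000, 18.000]] (det J = -60.000).
Solving J·Δ = −F gives Δ = (-0.333, -0.667).
Then the next iterate is (s, t)₁ = (1.667, 0.333).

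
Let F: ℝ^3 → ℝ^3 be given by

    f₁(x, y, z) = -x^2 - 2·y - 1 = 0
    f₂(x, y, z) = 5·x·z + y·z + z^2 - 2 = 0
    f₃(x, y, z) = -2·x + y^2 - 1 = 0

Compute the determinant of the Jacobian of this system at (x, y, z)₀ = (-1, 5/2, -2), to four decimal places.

39.0000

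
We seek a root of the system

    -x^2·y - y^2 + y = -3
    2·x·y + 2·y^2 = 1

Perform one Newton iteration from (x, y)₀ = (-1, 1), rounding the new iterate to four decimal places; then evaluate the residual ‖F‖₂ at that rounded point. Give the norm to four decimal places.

1.2878

At (-1, 1): F = (2.0000, -1.0000).
Jacobian J = [[-2·x·y, -x^2 - 2·y + 1], [2·y, 2·x + 4·y]].
At the point, J = [[2.0000, -2.0000], [2.0000, 2.0000]] (det J = 8.0000).
Solving J·Δ = −F gives Δ = (-0.2500, 0.7500).
Then the next iterate is (x, y)₁ = (-1.2500, 1.7500).
Re-evaluating at (-1.2500, 1.7500): F = (-1.046875, 0.7500), so ‖F‖₂ = 1.2878.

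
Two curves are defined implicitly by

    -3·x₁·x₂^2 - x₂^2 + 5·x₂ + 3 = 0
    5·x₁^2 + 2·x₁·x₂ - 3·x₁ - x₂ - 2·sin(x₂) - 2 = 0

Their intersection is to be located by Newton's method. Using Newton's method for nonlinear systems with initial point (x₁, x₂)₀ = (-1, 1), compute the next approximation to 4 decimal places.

(-0.5266, 0.0467)

At (-1, 1): F = (10.0000, 1.317058).
Jacobian J = [[-3·x₂^2, -6·x₁·x₂ - 2·x₂ + 5], [10·x₁ + 2·x₂ - 3, 2·x₁ - 2·cos(x₂) - 1]].
At the point, J = [[-3.0000, 9.0000], [-11.0000, -4.080605]] (det J = 111.241814).
Solving J·Δ = −F gives Δ = (0.4734, -0.9533).
Then the next iterate is (x₁, x₂)₁ = (-0.5266, 0.0467).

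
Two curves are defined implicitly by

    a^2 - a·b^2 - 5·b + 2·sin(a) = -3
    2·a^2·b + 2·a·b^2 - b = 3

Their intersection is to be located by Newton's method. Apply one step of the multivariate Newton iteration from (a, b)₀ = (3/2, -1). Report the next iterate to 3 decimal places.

At (3/2, -1): F = (10.74499, -3.500).
Jacobian J = [[2·a - b^2 + 2·cos(a), -2·a·b - 5], [4·a·b + 2·b^2, 2·a^2 + 4·a·b - 1]].
At the point, J = [[2.14147, -2.000], [-4.000, -2.500]] (det J = -13.35369).
Solving J·Δ = −F gives Δ = (-2.536, 2.657).
Then the next iterate is (a, b)₁ = (-1.036, 1.657).

(-1.036, 1.657)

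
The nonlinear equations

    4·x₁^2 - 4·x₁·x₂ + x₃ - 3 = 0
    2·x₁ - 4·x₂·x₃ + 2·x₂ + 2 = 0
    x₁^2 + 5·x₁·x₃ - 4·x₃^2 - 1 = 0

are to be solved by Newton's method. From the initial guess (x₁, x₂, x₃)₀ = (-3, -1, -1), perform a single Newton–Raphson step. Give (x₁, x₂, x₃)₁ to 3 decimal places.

At (-3, -1, -1): F = (20.000, -10.000, 19.000).
Jacobian J = [[8·x₁ - 4·x₂, -4·x₁, 1], [2, -4·x₃ + 2, -4·x₂], [2·x₁ + 5·x₃, 0, 5·x₁ - 8·x₃]].
At the point, J = [[-20.000, 12.000, 1.000], [2.000, 6.000, 4.000], [-11.000, 0.000, -7.000]] (det J = 546.000).
Solving J·Δ = −F gives Δ = (1.615, 1.011, 0.176).
Then the next iterate is (x₁, x₂, x₃)₁ = (-1.385, 0.011, -0.824).

(-1.385, 0.011, -0.824)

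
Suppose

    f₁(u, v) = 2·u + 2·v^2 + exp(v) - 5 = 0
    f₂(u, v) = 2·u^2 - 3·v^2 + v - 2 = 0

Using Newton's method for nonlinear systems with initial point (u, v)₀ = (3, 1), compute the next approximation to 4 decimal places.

At (3, 1): F = (5.718282, 14.0000).
Jacobian J = [[2, 4·v + exp(v)], [4·u, -6·v + 1]].
At the point, J = [[2.0000, 6.718282], [12.0000, -5.0000]] (det J = -90.619382).
Solving J·Δ = −F gives Δ = (-1.3534, -0.4482).
Then the next iterate is (u, v)₁ = (1.6466, 0.5518).

(1.6466, 0.5518)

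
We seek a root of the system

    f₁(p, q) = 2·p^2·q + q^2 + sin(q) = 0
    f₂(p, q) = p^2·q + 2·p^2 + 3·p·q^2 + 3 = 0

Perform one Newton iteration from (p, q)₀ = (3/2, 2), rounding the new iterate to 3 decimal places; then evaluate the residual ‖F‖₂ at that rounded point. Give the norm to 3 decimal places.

At (3/2, 2): F = (13.90930, 30.000).
Jacobian J = [[4·p·q, 2·p^2 + 2·q + cos(q)], [2·p·q + 4·p + 3·q^2, p^2 + 6·p·q]].
At the point, J = [[12.000, 8.08385], [24.000, 20.250]] (det J = 48.98752).
Solving J·Δ = −F gives Δ = (-0.799, -0.534).
Then the next iterate is (p, q)₁ = (0.701, 1.466).
Re-evaluating at (0.701, 1.466): F = (4.58446, 9.22287), so ‖F‖₂ = 10.299.

10.299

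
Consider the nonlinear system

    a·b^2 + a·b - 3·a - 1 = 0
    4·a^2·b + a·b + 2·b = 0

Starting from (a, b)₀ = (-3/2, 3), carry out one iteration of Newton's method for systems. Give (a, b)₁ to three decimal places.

(-0.881, 2.149)

At (-3/2, 3): F = (-14.500, 28.500).
Jacobian J = [[b^2 + b - 3, 2·a·b + a], [8·a·b + b, 4·a^2 + a + 2]].
At the point, J = [[9.000, -10.500], [-33.000, 9.500]] (det J = -261.000).
Solving J·Δ = −F gives Δ = (0.619, -0.851).
Then the next iterate is (a, b)₁ = (-0.881, 2.149).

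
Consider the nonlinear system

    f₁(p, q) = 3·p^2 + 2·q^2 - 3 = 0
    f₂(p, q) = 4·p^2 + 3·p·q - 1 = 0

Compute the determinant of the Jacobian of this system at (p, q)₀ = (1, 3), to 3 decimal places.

-186.000

J = [[6·p, 4·q], [8·p + 3·q, 3·p]].
At the point, J = [[6.000, 12.000], [17.000, 3.000]].
det J = -186.000.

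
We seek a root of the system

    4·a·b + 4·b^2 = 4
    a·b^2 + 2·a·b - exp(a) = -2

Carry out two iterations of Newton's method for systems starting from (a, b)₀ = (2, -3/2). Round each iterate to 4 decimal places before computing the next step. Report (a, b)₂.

At (2, -3/2): F = (-7.0000, -6.889056).
Jacobian J = [[4·b, 4·a + 8·b], [b^2 + 2·b - exp(a), 2·a·b + 2·a]].
At the point, J = [[-6.0000, -4.0000], [-8.139056, -2.0000]] (det J = -20.556224).
Solving J·Δ = −F gives Δ = (-0.6595, -0.7608).
Then the next iterate is (a, b)₁ = (1.3405, -2.2608).
Round to (1.3405, -2.2608) and repeat: F = (4.322457, -1.030572), J = [[-9.0432, -12.7244], [-3.231337, -3.380205]].
Δ = (-2.6281, 2.2075), so (a, b)₂ = (-1.2876, -0.0533).

(-1.2876, -0.0533)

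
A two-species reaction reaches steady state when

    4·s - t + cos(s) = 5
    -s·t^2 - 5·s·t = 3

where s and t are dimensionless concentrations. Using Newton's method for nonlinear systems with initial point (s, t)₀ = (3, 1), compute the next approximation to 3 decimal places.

(1.550, 0.414)

At (3, 1): F = (5.01001, -21.000).
Jacobian J = [[-sin(s) + 4, -1], [-t^2 - 5·t, -2·s·t - 5·s]].
At the point, J = [[3.85888, -1.000], [-6.000, -21.000]] (det J = -87.03648).
Solving J·Δ = −F gives Δ = (-1.450, -0.586).
Then the next iterate is (s, t)₁ = (1.550, 0.414).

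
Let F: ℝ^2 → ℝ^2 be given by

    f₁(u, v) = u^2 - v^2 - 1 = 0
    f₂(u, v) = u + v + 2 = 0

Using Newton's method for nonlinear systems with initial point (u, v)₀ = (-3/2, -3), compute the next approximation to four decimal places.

(-0.6944, -1.3056)

At (-3/2, -3): F = (-7.7500, -2.5000).
Jacobian J = [[2·u, -2·v], [1, 1]].
At the point, J = [[-3.0000, 6.0000], [1.0000, 1.0000]] (det J = -9.0000).
Solving J·Δ = −F gives Δ = (0.8056, 1.6944).
Then the next iterate is (u, v)₁ = (-0.6944, -1.3056).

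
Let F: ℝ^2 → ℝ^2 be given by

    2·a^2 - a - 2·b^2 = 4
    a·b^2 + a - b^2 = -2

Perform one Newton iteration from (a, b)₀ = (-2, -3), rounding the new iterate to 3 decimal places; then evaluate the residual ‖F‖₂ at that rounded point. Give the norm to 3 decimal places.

7.897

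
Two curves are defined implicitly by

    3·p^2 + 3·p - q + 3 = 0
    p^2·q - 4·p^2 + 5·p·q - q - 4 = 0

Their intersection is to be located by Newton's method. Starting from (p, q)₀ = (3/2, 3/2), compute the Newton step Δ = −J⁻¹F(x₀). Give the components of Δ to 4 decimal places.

(-1.0637, -0.0143)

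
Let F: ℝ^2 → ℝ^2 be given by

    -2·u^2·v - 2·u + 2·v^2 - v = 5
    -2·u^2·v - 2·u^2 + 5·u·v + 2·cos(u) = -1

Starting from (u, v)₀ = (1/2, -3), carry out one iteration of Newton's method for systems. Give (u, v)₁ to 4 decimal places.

At (1/2, -3): F = (16.5000, -3.744835).
Jacobian J = [[-4·u·v - 2, -2·u^2 + 4·v - 1], [-4·u·v - 4·u + 5·v - 2·sin(u), -2·u^2 + 5·u]].
At the point, J = [[4.0000, -13.5000], [-11.958851, 2.0000]] (det J = -153.444490).
Solving J·Δ = −F gives Δ = (-0.1144, 1.1883).
Then the next iterate is (u, v)₁ = (0.3856, -1.8117).

(0.3856, -1.8117)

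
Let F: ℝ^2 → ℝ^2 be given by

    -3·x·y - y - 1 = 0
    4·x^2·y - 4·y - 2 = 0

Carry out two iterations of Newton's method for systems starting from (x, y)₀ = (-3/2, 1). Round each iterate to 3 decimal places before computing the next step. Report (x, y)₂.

(-1.811, 0.226)

At (-3/2, 1): F = (2.500, 3.000).
Jacobian J = [[-3·y, -3·x - 1], [8·x·y, 4·x^2 - 4]].
At the point, J = [[-3.000, 3.500], [-12.000, 5.000]] (det J = 27.000).
Solving J·Δ = −F gives Δ = (-0.074, -0.778).
Then the next iterate is (x, y)₁ = (-1.574, 0.222).
Round to (-1.574, 0.222) and repeat: F = (-0.17372, -0.68800), J = [[-0.666, 3.722], [-2.79542, 5.90990]].
Δ = (-0.237, 0.004), so (x, y)₂ = (-1.811, 0.226).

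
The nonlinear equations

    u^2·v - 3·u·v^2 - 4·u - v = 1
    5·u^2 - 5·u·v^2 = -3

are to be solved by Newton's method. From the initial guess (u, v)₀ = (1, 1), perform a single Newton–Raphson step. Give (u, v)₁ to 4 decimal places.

(-0.2250, 0.6875)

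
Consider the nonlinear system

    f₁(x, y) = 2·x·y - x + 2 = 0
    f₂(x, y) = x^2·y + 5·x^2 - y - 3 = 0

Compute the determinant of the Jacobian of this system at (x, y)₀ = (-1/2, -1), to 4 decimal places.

J = [[2·y - 1, 2·x], [2·x·y + 10·x, x^2 - 1]].
At the point, J = [[-3.0000, -1.0000], [-4.0000, -0.7500]].
det J = -1.7500.

-1.7500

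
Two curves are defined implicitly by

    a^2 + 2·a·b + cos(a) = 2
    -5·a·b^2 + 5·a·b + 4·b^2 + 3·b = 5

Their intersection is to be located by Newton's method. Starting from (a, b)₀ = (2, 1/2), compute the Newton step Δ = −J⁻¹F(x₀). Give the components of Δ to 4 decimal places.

At (2, 1/2): F = (3.583853, 0.0000).
Jacobian J = [[2·a + 2·b - sin(a), 2·a], [-5·b^2 + 5·b, -10·a·b + 5·a + 8·b + 3]].
At the point, J = [[4.090703, 4.0000], [1.2500, 7.0000]] (det J = 23.634918).
Solving J·Δ = −F gives Δ = (-1.0614, 0.1895).

(-1.0614, 0.1895)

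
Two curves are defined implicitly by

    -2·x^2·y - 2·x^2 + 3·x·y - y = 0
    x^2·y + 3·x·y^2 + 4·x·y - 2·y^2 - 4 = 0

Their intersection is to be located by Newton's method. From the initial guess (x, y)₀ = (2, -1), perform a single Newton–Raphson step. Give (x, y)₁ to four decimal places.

At (2, -1): F = (-5.0000, -12.0000).
Jacobian J = [[-4·x·y - 4·x + 3·y, -2·x^2 + 3·x - 1], [2·x·y + 3·y^2 + 4·y, x^2 + 6·x·y + 4·x - 4·y]].
At the point, J = [[-3.0000, -3.0000], [-5.0000, 4.0000]] (det J = -27.0000).
Solving J·Δ = −F gives Δ = (-2.0741, 0.4074).
Then the next iterate is (x, y)₁ = (-0.0741, -0.5926).

(-0.0741, -0.5926)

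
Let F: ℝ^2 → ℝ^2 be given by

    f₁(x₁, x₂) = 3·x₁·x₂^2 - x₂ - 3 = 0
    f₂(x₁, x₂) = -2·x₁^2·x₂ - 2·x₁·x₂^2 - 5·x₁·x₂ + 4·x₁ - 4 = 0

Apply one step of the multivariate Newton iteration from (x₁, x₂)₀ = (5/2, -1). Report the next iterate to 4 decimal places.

(1.0308, -0.9317)

At (5/2, -1): F = (5.5000, 26.0000).
Jacobian J = [[3·x₂^2, 6·x₁·x₂ - 1], [-4·x₁·x₂ - 2·x₂^2 - 5·x₂ + 4, -2·x₁^2 - 4·x₁·x₂ - 5·x₁]].
At the point, J = [[3.0000, -16.0000], [17.0000, -15.0000]] (det J = 227.0000).
Solving J·Δ = −F gives Δ = (-1.4692, 0.0683).
Then the next iterate is (x₁, x₂)₁ = (1.0308, -0.9317).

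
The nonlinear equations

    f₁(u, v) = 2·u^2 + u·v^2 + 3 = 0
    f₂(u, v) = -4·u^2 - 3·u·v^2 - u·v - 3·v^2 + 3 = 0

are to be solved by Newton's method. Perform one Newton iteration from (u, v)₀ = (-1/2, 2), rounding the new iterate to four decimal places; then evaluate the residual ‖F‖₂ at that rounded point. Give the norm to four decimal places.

At (-1/2, 2): F = (1.5000, -3.0000).
Jacobian J = [[4·u + v^2, 2·u·v], [-8·u - 3·v^2 - v, -6·u·v - u - 6·v]].
At the point, J = [[2.0000, -2.0000], [-10.0000, -5.5000]] (det J = -31.0000).
Solving J·Δ = −F gives Δ = (-0.4597, 0.2903).
Then the next iterate is (u, v)₁ = (-0.9597, 2.2903).
Re-evaluating at (-0.9597, 2.2903): F = (-0.192033, 0.879727), so ‖F‖₂ = 0.9004.

0.9004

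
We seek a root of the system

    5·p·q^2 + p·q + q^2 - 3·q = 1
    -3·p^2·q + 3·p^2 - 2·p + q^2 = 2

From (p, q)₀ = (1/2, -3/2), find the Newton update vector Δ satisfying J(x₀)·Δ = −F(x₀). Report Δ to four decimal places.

(0.7218, 1.3587)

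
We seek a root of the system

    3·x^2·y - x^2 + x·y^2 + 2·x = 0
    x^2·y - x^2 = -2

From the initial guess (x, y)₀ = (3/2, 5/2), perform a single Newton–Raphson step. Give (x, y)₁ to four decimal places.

(-7.8889, 18.8889)

At (3/2, 5/2): F = (27.0000, 5.3750).
Jacobian J = [[6·x·y - 2·x + y^2 + 2, 3·x^2 + 2·x·y], [2·x·y - 2·x, x^2]].
At the point, J = [[27.7500, 14.2500], [4.5000, 2.2500]] (det J = -1.6875).
Solving J·Δ = −F gives Δ = (-9.3889, 16.3889).
Then the next iterate is (x, y)₁ = (-7.8889, 18.8889).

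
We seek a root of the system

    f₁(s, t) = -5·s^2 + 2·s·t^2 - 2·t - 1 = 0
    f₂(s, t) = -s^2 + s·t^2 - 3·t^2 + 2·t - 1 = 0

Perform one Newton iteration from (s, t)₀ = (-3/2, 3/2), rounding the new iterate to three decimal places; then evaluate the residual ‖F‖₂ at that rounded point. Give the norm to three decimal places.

7.115

At (-3/2, 3/2): F = (-22.000, -10.375).
Jacobian J = [[-10·s + 2·t^2, 4·s·t - 2], [-2·s + t^2, 2·s·t - 6·t + 2]].
At the point, J = [[19.500, -11.000], [5.250, -11.500]] (det J = -166.500).
Solving J·Δ = −F gives Δ = (0.834, -0.521).
Then the next iterate is (s, t)₁ = (-0.666, 0.979).
Re-evaluating at (-0.666, 0.979): F = (-6.45242, -2.99920), so ‖F‖₂ = 7.115.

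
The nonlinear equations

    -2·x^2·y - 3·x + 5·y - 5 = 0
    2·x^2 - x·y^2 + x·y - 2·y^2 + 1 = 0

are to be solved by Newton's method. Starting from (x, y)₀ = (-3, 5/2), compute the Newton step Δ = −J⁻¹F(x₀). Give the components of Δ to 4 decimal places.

(1.1526, 0.2015)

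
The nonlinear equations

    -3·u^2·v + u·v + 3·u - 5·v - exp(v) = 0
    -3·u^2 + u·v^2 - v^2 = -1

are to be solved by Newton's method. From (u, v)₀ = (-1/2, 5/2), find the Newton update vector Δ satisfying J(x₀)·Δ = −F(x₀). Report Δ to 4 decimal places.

At (-1/2, 5/2): F = (-29.307494, -9.1250).
Jacobian J = [[-6·u·v + v + 3, -3·u^2 + u - exp(v) - 5], [-6·u + v^2, 2·u·v - 2·v]].
At the point, J = [[13.0000, -18.432494], [9.2500, -7.5000]] (det J = 73.000569).
Solving J·Δ = −F gives Δ = (-0.7070, -2.0886).

(-0.7070, -2.0886)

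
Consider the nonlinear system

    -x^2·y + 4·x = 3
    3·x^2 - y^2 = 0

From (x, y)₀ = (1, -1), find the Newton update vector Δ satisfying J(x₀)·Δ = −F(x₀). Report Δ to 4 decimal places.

(-0.3333, 0.0000)

At (1, -1): F = (2.0000, 2.0000).
Jacobian J = [[-2·x·y + 4, -x^2], [6·x, -2·y]].
At the point, J = [[6.0000, -1.0000], [6.0000, 2.0000]] (det J = 18.0000).
Solving J·Δ = −F gives Δ = (-0.3333, 0.0000).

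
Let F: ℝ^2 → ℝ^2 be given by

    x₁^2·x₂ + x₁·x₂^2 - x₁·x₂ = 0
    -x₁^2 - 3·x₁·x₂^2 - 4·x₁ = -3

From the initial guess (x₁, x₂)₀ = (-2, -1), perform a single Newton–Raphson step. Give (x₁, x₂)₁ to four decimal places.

(-2.8095, 0.2857)

At (-2, -1): F = (-8.0000, 13.0000).
Jacobian J = [[2·x₁·x₂ + x₂^2 - x₂, x₁^2 + 2·x₁·x₂ - x₁], [-2·x₁ - 3·x₂^2 - 4, -6·x₁·x₂]].
At the point, J = [[6.0000, 10.0000], [-3.0000, -12.0000]] (det J = -42.0000).
Solving J·Δ = −F gives Δ = (-0.8095, 1.2857).
Then the next iterate is (x₁, x₂)₁ = (-2.8095, 0.2857).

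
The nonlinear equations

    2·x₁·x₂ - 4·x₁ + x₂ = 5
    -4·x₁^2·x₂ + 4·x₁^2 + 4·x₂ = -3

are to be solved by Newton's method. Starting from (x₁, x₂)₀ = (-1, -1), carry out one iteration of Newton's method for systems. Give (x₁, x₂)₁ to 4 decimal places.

(-0.5625, -3.6250)

At (-1, -1): F = (0.0000, 7.0000).
Jacobian J = [[2·x₂ - 4, 2·x₁ + 1], [-8·x₁·x₂ + 8·x₁, -4·x₁^2 + 4]].
At the point, J = [[-6.0000, -1.0000], [-16.0000, 0.0000]] (det J = -16.0000).
Solving J·Δ = −F gives Δ = (0.4375, -2.6250).
Then the next iterate is (x₁, x₂)₁ = (-0.5625, -3.6250).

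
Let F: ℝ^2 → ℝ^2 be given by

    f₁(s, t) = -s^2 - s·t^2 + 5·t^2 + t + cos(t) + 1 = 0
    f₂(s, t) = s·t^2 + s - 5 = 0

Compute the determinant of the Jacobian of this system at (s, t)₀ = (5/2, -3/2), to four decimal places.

72.2581

J = [[-2·s - t^2, -2·s·t + 10·t - sin(t) + 1], [t^2 + 1, 2·s·t]].
At the point, J = [[-7.2500, -5.502505], [3.2500, -7.5000]].
det J = 72.2581.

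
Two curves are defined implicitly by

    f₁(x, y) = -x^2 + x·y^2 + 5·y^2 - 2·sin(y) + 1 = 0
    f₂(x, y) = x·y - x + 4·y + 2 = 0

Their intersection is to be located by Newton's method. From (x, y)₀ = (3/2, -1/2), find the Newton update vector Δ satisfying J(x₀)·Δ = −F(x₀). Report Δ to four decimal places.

At (3/2, -1/2): F = (1.333851, -2.2500).
Jacobian J = [[-2·x + y^2, 2·x·y + 10·y - 2·cos(y)], [y - 1, x + 4]].
At the point, J = [[-2.7500, -8.255165], [-1.5000, 5.5000]] (det J = -27.507748).
Solving J·Δ = −F gives Δ = (-0.4085, 0.2977).

(-0.4085, 0.2977)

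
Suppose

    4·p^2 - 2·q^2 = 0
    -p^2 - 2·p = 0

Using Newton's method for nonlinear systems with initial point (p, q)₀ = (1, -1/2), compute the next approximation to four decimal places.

(0.2500, 0.7500)

At (1, -1/2): F = (3.5000, -3.0000).
Jacobian J = [[8·p, -4·q], [-2·p - 2, 0]].
At the point, J = [[8.0000, 2.0000], [-4.0000, 0.0000]] (det J = 8.0000).
Solving J·Δ = −F gives Δ = (-0.7500, 1.2500).
Then the next iterate is (p, q)₁ = (0.2500, 0.7500).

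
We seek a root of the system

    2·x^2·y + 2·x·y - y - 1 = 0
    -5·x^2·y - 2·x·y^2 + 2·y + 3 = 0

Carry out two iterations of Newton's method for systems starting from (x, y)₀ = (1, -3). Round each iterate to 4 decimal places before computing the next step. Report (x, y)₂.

(0.3535, -1.2721)

At (1, -3): F = (-10.0000, -6.0000).
Jacobian J = [[4·x·y + 2·y, 2·x^2 + 2·x - 1], [-10·x·y - 2·y^2, -5·x^2 - 4·x·y + 2]].
At the point, J = [[-18.0000, 3.0000], [12.0000, 9.0000]] (det J = -198.0000).
Solving J·Δ = −F gives Δ = (-0.3636, 1.1515).
Then the next iterate is (x, y)₁ = (0.6364, -1.8485).
Round to (0.6364, -1.8485) and repeat: F = (-3.001574, -1.302838), J = [[-8.402542, 1.082810], [4.929950, 4.680517]].
Δ = (-0.2829, 0.5764), so (x, y)₂ = (0.3535, -1.2721).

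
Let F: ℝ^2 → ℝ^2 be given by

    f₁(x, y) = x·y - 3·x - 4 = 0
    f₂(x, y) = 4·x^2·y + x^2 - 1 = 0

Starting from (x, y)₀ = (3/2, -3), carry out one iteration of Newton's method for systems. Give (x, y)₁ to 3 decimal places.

At (3/2, -3): F = (-13.000, -25.750).
Jacobian J = [[y - 3, x], [8·x·y + 2·x, 4·x^2]].
At the point, J = [[-6.000, 1.500], [-33.000, 9.000]] (det J = -4.500).
Solving J·Δ = −F gives Δ = (-17.417, -61.000).
Then the next iterate is (x, y)₁ = (-15.917, -64.000).

(-15.917, -64.000)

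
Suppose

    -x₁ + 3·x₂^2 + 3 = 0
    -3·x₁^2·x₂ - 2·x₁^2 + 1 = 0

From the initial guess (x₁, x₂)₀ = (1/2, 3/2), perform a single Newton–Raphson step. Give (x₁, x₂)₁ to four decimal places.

(0.5222, 0.4747)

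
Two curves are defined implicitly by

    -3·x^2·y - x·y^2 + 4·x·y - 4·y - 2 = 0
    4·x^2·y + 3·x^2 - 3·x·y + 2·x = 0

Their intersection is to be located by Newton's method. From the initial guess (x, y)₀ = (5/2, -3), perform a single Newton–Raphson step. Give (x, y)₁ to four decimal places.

At (5/2, -3): F = (13.7500, -28.7500).
Jacobian J = [[-6·x·y - y^2 + 4·y, -3·x^2 - 2·x·y + 4·x - 4], [8·x·y + 6·x - 3·y + 2, 4·x^2 - 3·x]].
At the point, J = [[24.0000, 2.2500], [-34.0000, 17.5000]] (det J = 496.5000).
Solving J·Δ = −F gives Δ = (-0.6149, 0.4481).
Then the next iterate is (x, y)₁ = (1.8851, -2.5519).

(1.8851, -2.5519)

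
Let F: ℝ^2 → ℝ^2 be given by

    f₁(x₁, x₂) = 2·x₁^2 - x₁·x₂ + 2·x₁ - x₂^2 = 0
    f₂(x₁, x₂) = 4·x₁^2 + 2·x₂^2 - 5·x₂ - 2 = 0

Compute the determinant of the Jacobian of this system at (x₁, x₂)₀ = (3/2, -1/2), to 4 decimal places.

-53.5000

J = [[4·x₁ - x₂ + 2, -x₁ - 2·x₂], [8·x₁, 4·x₂ - 5]].
At the point, J = [[8.5000, -0.5000], [12.0000, -7.0000]].
det J = -53.5000.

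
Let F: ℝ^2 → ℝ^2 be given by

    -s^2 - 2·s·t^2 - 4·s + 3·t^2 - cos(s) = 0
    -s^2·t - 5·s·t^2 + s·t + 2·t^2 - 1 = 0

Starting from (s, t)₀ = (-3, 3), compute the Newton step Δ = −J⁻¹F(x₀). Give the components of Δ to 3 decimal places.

(8.839, 1.068)

At (-3, 3): F = (84.98999, 116.000).
Jacobian J = [[-2·s - 2·t^2 + sin(s) - 4, -4·s·t + 6·t], [-2·s·t - 5·t^2 + t, -s^2 - 10·s·t + s + 4·t]].
At the point, J = [[-16.14112, 54.000], [-24.000, 90.000]] (det J = -156.70080).
Solving J·Δ = −F gives Δ = (8.839, 1.068).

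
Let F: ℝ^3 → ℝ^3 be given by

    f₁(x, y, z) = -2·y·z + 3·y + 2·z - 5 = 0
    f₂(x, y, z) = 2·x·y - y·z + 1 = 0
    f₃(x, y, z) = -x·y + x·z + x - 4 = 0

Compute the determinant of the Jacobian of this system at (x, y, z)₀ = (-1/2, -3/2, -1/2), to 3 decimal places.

3.500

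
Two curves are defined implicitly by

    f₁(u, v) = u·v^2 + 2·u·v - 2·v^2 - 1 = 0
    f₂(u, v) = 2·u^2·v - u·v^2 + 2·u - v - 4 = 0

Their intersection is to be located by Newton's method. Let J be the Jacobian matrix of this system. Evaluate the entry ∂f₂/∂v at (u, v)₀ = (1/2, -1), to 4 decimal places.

0.5000

∂f₂/∂v = 2·u^2 - 2·u·v - 1.
At (1/2, -1) this is 0.5000.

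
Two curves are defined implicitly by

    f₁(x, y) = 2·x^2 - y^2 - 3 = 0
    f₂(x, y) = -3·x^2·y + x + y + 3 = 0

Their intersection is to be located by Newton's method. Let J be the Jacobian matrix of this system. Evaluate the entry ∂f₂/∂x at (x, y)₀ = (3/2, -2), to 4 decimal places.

∂f₂/∂x = -6·x·y + 1.
At (3/2, -2) this is 19.0000.

19.0000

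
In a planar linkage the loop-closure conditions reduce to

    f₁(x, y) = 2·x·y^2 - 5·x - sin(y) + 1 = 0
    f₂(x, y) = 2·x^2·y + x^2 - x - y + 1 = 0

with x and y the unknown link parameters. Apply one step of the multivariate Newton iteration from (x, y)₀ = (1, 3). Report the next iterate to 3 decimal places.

(0.756, 2.178)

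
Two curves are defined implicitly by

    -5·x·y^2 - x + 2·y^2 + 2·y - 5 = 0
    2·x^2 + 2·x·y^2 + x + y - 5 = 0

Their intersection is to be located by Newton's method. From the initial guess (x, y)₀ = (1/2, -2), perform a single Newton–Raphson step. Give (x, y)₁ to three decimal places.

(-1.737, -10.868)

At (1/2, -2): F = (-11.500, -2.000).
Jacobian J = [[-5·y^2 - 1, -10·x·y + 4·y + 2], [4·x + 2·y^2 + 1, 4·x·y + 1]].
At the point, J = [[-21.000, 4.000], [11.000, -3.000]] (det J = 19.000).
Solving J·Δ = −F gives Δ = (-2.237, -8.868).
Then the next iterate is (x, y)₁ = (-1.737, -10.868).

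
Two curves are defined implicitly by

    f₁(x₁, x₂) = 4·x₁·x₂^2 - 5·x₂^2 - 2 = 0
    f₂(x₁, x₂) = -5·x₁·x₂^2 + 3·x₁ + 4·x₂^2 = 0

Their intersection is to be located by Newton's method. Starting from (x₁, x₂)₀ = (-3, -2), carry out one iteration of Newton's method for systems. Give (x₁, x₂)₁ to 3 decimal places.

(9.733, -3.967)

At (-3, -2): F = (-70.000, 67.000).
Jacobian J = [[4·x₂^2, 8·x₁·x₂ - 10·x₂], [-5·x₂^2 + 3, -10·x₁·x₂ + 8·x₂]].
At the point, J = [[16.000, 68.000], [-17.000, -76.000]] (det J = -60.000).
Solving J·Δ = −F gives Δ = (12.733, -1.967).
Then the next iterate is (x₁, x₂)₁ = (9.733, -3.967).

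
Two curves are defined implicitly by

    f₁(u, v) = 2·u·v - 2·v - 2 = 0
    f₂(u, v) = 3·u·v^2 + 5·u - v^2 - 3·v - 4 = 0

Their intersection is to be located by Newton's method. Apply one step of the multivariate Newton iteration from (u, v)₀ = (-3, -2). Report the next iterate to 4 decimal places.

At (-3, -2): F = (14.0000, -53.0000).
Jacobian J = [[2·v, 2·u - 2], [3·v^2 + 5, 6·u·v - 2·v - 3]].
At the point, J = [[-4.0000, -8.0000], [17.0000, 37.0000]] (det J = -12.0000).
Solving J·Δ = −F gives Δ = (7.8333, -2.1667).
Then the next iterate is (u, v)₁ = (4.8333, -4.1667).

(4.8333, -4.1667)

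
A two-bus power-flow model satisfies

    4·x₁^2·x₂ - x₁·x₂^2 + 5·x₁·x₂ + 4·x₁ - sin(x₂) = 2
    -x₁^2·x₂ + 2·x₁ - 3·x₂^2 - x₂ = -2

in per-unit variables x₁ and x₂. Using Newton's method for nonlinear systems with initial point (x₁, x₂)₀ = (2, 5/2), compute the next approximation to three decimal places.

At (2, 5/2): F = (57.90153, -25.250).
Jacobian J = [[8·x₁·x₂ - x₂^2 + 5·x₂ + 4, 4·x₁^2 - 2·x₁·x₂ + 5·x₁ - cos(x₂)], [-2·x₁·x₂ + 2, -x₁^2 - 6·x₂ - 1]].
At the point, J = [[50.250, 16.80114], [-8.000, -20.000]] (det J = -870.59085).
Solving J·Δ = −F gives Δ = (-0.843, -0.925).
Then the next iterate is (x₁, x₂)₁ = (1.157, 1.575).

(1.157, 1.575)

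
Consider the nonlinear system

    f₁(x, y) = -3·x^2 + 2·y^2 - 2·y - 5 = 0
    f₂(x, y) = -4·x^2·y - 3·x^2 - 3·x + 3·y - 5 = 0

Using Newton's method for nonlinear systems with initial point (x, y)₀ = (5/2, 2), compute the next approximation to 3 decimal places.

At (5/2, 2): F = (-19.750, -75.250).
Jacobian J = [[-6·x, 4·y - 2], [-8·x·y - 6·x - 3, -4·x^2 + 3]].
At the point, J = [[-15.000, 6.000], [-58.000, -22.000]] (det J = 678.000).
Solving J·Δ = −F gives Δ = (-1.307, 0.025).
Then the next iterate is (x, y)₁ = (1.193, 2.025).

(1.193, 2.025)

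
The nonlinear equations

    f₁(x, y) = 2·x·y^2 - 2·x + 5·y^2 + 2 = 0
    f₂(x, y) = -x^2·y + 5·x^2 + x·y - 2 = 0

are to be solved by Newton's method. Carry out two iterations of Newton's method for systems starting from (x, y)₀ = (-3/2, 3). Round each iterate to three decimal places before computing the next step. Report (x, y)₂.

At (-3/2, 3): F = (23.000, -2.000).
Jacobian J = [[2·y^2 - 2, 4·x·y + 10·y], [-2·x·y + 10·x + y, -x^2 + x]].
At the point, J = [[16.000, 12.000], [-3.000, -3.750]] (det J = -24.000).
Solving J·Δ = −F gives Δ = (-2.594, 1.542).
Then the next iterate is (x, y)₁ = (-4.094, 4.542).
Round to (-4.094, 4.542) and repeat: F = (-55.57969, -12.91849), J = [[39.25953, -28.95979], [0.79190, -20.85484]].
Δ = (0.986, -0.582), so (x, y)₂ = (-3.108, 3.960).

(-3.108, 3.960)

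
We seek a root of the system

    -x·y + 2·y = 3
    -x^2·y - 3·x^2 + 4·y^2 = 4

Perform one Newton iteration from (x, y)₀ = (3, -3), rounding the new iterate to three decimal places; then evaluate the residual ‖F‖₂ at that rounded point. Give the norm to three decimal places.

1.800

At (3, -3): F = (0.000, 32.000).
Jacobian J = [[-y, -x + 2], [-2·x·y - 6·x, -x^2 + 8·y]].
At the point, J = [[3.000, -1.000], [0.000, -33.000]] (det J = -99.000).
Solving J·Δ = −F gives Δ = (0.323, 0.970).
Then the next iterate is (x, y)₁ = (3.323, -2.030).
Re-evaluating at (3.323, -2.030): F = (-0.31431, 1.77254), so ‖F‖₂ = 1.800.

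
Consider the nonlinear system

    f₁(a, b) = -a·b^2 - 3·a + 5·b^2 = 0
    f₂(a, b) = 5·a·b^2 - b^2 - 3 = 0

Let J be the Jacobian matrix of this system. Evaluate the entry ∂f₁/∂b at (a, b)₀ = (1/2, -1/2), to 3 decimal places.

-4.500

∂f₁/∂b = -2·a·b + 10·b.
At (1/2, -1/2) this is -4.500.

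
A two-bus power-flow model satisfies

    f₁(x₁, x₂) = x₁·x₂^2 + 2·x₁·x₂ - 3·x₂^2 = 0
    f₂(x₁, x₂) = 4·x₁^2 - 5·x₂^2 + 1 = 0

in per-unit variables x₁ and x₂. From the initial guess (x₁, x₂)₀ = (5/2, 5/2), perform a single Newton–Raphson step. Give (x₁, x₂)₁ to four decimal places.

(1.8321, 1.7557)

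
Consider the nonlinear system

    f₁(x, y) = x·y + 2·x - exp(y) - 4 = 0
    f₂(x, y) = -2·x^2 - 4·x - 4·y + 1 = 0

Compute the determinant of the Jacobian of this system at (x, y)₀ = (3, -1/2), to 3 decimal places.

J = [[y + 2, x - exp(y)], [-4·x - 4, -4]].
At the point, J = [[1.500, 2.39347], [-16.000, -4.000]].
det J = 32.296.

32.296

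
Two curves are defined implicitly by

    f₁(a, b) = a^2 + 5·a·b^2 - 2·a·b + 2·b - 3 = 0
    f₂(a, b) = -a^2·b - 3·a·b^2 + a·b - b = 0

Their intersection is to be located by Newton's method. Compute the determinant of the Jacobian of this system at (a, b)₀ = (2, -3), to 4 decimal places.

699.0000

J = [[2·a + 5·b^2 - 2·b, 10·a·b - 2·a + 2], [-2·a·b - 3·b^2 + b, -a^2 - 6·a·b + a - 1]].
At the point, J = [[55.0000, -62.0000], [-18.0000, 33.0000]].
det J = 699.0000.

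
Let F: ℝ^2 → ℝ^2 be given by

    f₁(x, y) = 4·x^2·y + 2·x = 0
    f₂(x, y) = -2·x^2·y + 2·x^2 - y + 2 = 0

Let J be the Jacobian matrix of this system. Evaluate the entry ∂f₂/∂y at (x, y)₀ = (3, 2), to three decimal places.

∂f₂/∂y = -2·x^2 - 1.
At (3, 2) this is -19.000.

-19.000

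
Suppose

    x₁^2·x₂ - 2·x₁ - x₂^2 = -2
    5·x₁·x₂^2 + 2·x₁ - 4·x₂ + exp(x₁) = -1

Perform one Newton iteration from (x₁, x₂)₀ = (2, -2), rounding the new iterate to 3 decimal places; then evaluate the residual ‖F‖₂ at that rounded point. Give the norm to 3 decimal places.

At (2, -2): F = (-14.000, 60.38906).
Jacobian J = [[2·x₁·x₂ - 2, x₁^2 - 2·x₂], [5·x₂^2 + exp(x₁) + 2, 10·x₁·x₂ - 4]].
At the point, J = [[-10.000, 8.000], [29.38906, -44.000]] (det J = 204.88755).
Solving J·Δ = −F gives Δ = (-0.649, 0.939).
Then the next iterate is (x₁, x₂)₁ = (1.351, -1.061).
Re-evaluating at (1.351, -1.061): F = (-3.76426, 19.41153), so ‖F‖₂ = 19.773.

19.773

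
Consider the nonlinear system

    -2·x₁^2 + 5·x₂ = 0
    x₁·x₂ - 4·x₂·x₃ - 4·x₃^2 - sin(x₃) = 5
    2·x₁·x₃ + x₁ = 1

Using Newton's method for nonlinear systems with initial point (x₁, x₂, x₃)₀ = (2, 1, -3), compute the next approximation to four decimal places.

(1.2090, 0.3344, -1.2388)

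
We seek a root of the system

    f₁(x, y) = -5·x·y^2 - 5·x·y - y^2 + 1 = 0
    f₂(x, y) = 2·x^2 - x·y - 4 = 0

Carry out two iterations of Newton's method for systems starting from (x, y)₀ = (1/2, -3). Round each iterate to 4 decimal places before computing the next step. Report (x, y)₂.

At (1/2, -3): F = (-23.0000, -2.0000).
Jacobian J = [[-5·y^2 - 5·y, -10·x·y - 5·x - 2·y], [4·x - y, -x]].
At the point, J = [[-30.0000, 18.5000], [5.0000, -0.5000]] (det J = -77.5000).
Solving J·Δ = −F gives Δ = (0.6258, 2.2581).
Then the next iterate is (x, y)₁ = (1.1258, -0.7419).
Round to (1.1258, -0.7419) and repeat: F = (1.527450, -0.629918), J = [[0.957422, 4.207110], [5.2451, -1.1258]].
Δ = (0.0402, -0.3722), so (x, y)₂ = (1.1660, -1.1141).

(1.1660, -1.1141)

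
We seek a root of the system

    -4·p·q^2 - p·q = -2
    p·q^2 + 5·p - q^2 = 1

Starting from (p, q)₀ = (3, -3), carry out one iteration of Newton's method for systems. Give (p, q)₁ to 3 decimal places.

At (3, -3): F = (-97.000, 32.000).
Jacobian J = [[-4·q^2 - q, -8·p·q - p], [q^2 + 5, 2·p·q - 2·q]].
At the point, J = [[-33.000, 69.000], [14.000, -12.000]] (det J = -570.000).
Solving J·Δ = −F gives Δ = (-1.832, 0.530).
Then the next iterate is (p, q)₁ = (1.168, -2.470).

(1.168, -2.470)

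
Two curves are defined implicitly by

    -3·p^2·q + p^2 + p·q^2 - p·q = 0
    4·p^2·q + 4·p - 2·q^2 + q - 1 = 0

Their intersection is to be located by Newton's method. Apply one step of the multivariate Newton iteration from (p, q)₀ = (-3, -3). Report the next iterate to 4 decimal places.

At (-3, -3): F = (54.0000, -142.0000).
Jacobian J = [[-6·p·q + 2·p + q^2 - q, -3·p^2 + 2·p·q - p], [8·p·q + 4, 4·p^2 - 4·q + 1]].
At the point, J = [[-48.0000, -6.0000], [76.0000, 49.0000]] (det J = -1896.0000).
Solving J·Δ = −F gives Δ = (0.9462, 1.4304).
Then the next iterate is (p, q)₁ = (-2.0538, -1.5696).

(-2.0538, -1.5696)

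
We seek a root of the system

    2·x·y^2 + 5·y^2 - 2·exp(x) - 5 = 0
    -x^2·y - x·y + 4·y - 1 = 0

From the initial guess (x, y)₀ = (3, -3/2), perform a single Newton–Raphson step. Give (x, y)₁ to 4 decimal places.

(2.1670, -1.2184)

At (3, -3/2): F = (-20.421074, 11.0000).
Jacobian J = [[2·y^2 - 2·exp(x), 4·x·y + 10·y], [-2·x·y - y, -x^2 - x + 4]].
At the point, J = [[-35.671074, -33.0000], [10.5000, -8.0000]] (det J = 631.868591).
Solving J·Δ = −F gives Δ = (-0.8330, 0.2816).
Then the next iterate is (x, y)₁ = (2.1670, -1.2184).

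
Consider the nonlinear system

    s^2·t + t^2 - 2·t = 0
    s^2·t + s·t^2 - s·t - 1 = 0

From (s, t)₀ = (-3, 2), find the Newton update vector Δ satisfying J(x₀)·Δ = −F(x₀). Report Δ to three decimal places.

At (-3, 2): F = (18.000, 11.000).
Jacobian J = [[2·s·t, s^2 + 2·t - 2], [2·s·t + t^2 - t, s^2 + 2·s·t - s]].
At the point, J = [[-12.000, 11.000], [-10.000, 0.000]] (det J = 110.000).
Solving J·Δ = −F gives Δ = (1.100, -0.436).

(1.100, -0.436)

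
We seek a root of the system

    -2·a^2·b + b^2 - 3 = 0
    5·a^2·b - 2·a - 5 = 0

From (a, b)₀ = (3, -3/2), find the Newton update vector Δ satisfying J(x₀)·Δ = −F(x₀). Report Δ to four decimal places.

At (3, -3/2): F = (26.2500, -78.5000).
Jacobian J = [[-4·a·b, -2·a^2 + 2·b], [10·a·b - 2, 5·a^2]].
At the point, J = [[18.0000, -21.0000], [-47.0000, 45.0000]] (det J = -177.0000).
Solving J·Δ = −F gives Δ = (-2.6398, -1.0127).

(-2.6398, -1.0127)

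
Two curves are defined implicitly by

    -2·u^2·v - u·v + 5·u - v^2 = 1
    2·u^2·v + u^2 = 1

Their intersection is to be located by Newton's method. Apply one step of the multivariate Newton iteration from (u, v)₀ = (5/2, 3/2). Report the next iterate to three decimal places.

(1.268, 1.551)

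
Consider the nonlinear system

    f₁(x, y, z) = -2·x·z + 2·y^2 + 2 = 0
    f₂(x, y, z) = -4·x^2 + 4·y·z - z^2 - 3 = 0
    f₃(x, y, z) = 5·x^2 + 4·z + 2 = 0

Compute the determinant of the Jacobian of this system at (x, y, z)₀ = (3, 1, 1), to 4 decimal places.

J = [[-2·z, 4·y, -2·x], [-8·x, 4·z, 4·y - 2·z], [10·x, 0, 4]].
At the point, J = [[-2.0000, 4.0000, -6.0000], [-24.0000, 4.0000, 2.0000], [30.0000, 0.0000, 4.0000]].
det J = 1312.0000.

1312.0000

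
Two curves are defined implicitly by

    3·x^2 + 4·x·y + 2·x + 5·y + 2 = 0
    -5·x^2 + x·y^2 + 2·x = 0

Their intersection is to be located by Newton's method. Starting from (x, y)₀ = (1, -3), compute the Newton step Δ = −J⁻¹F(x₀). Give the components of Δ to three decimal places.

(-4.400, 0.267)

At (1, -3): F = (-20.000, 6.000).
Jacobian J = [[6·x + 4·y + 2, 4·x + 5], [-10·x + y^2 + 2, 2·x·y]].
At the point, J = [[-4.000, 9.000], [1.000, -6.000]] (det J = 15.000).
Solving J·Δ = −F gives Δ = (-4.400, 0.267).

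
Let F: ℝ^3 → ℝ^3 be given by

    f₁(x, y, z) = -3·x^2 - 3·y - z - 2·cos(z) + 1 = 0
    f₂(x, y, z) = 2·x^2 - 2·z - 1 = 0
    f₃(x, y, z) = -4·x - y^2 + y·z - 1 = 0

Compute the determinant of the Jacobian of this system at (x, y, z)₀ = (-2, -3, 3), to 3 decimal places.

J = [[-6·x, -3, 2·sin(z) - 1], [4·x, 0, -2], [-4, -2·y + z, y]].
At the point, J = [[12.000, -3.000, -0.71776], [-8.000, 0.000, -2.000], [-4.000, 9.000, -3.000]].
det J = 315.679.

315.679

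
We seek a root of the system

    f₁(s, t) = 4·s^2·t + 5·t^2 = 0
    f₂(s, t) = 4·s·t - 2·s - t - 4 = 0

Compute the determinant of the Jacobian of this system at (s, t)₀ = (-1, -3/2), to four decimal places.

-148.0000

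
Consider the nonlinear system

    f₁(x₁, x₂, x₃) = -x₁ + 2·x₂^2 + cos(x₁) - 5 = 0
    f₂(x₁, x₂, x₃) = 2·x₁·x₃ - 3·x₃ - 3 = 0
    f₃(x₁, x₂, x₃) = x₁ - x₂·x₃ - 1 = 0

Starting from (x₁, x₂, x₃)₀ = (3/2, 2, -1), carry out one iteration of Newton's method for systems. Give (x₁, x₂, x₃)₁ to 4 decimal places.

(0.0000, 1.4291, -0.7854)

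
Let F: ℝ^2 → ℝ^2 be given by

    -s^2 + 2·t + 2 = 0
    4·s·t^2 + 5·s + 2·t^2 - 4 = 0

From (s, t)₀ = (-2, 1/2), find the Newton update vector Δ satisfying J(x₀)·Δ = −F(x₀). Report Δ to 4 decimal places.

(1.0278, -1.5556)

At (-2, 1/2): F = (-1.0000, -15.5000).
Jacobian J = [[-2·s, 2], [4·t^2 + 5, 8·s·t + 4·t]].
At the point, J = [[4.0000, 2.0000], [6.0000, -6.0000]] (det J = -36.0000).
Solving J·Δ = −F gives Δ = (1.0278, -1.5556).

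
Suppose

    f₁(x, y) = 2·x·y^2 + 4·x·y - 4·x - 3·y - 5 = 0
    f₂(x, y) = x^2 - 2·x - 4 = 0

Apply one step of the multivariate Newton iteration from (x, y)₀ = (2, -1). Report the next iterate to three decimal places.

(4.000, -9.667)

At (2, -1): F = (-14.000, -4.000).
Jacobian J = [[2·y^2 + 4·y - 4, 4·x·y + 4·x - 3], [2·x - 2, 0]].
At the point, J = [[-6.000, -3.000], [2.000, 0.000]] (det J = 6.000).
Solving J·Δ = −F gives Δ = (2.000, -8.667).
Then the next iterate is (x, y)₁ = (4.000, -9.667).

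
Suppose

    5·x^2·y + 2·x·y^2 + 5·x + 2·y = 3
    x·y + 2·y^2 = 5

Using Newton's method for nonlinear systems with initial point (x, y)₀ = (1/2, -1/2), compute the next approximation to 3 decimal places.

(4.500, -5.000)

At (1/2, -1/2): F = (-1.875, -4.750).
Jacobian J = [[10·x·y + 2·y^2 + 5, 5·x^2 + 4·x·y + 2], [y, x + 4·y]].
At the point, J = [[3.000, 2.250], [-0.500, -1.500]] (det J = -3.375).
Solving J·Δ = −F gives Δ = (4.000, -4.500).
Then the next iterate is (x, y)₁ = (4.500, -5.000).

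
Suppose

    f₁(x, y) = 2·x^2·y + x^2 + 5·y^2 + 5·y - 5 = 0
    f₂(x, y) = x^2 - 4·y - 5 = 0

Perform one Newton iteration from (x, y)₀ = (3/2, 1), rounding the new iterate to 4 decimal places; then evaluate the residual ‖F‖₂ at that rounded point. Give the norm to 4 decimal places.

0.9335

At (3/2, 1): F = (11.7500, -6.7500).
Jacobian J = [[4·x·y + 2·x, 2·x^2 + 10·y + 5], [2·x, -4]].
At the point, J = [[9.0000, 19.5000], [3.0000, -4.0000]] (det J = -94.5000).
Solving J·Δ = −F gives Δ = (0.8955, -1.0159).
Then the next iterate is (x, y)₁ = (2.3955, -0.0159).
Re-evaluating at (2.3955, -0.0159): F = (0.477703, 0.802020), so ‖F‖₂ = 0.9335.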